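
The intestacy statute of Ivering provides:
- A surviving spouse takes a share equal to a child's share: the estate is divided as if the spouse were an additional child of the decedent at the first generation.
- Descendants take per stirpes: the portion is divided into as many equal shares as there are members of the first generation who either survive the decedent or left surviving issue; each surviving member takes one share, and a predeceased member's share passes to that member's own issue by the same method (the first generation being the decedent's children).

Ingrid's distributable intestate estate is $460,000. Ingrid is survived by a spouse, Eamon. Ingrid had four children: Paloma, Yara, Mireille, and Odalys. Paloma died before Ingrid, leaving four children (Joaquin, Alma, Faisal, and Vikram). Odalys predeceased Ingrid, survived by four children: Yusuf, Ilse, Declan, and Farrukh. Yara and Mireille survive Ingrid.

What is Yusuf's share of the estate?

Yusuf receives $23,000.

The spouse counts as an additional share at the children's level, so there are 5 primary shares of $92,000. Eamon takes one such share ($92,000).
The children's combined portion ($368,000) is divided into 4 shares of $92,000: Yara and Mireille each take $92,000; Paloma's $92,000 share passes to Paloma's issue; Odalys's $92,000 share passes to Odalys's issue.
Paloma's share ($92,000) is divided into 4 shares of $23,000: Joaquin, Alma, Faisal, and Vikram each take $23,000.
Odalys's share ($92,000) is divided into 4 shares of $23,000: Yusuf, Ilse, Declan, and Farrukh each take $23,000.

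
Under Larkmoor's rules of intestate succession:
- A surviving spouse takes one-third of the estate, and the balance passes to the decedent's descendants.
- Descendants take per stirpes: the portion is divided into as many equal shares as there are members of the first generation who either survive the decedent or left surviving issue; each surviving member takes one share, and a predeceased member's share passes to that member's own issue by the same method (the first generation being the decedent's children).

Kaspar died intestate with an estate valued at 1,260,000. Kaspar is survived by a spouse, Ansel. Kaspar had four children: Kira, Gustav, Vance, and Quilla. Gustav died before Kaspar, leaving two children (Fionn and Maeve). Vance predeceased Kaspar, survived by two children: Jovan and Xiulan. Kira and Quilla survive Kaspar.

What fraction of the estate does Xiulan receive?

Xiulan receives 1/12 of the estate.

Ansel takes one-third of 1,260,000 = 420,000. The remaining 840,000 passes to the descendants.
The descendants' portion (840,000) is divided into 4 shares of 210,000: Kira and Quilla each take 210,000; Gustav's 210,000 share passes to Gustav's issue; Vance's 210,000 share passes to Vance's issue.
Gustav's share (210,000) is divided into 2 shares of 105,000: Fionn and Maeve each take 105,000.
Vance's share (210,000) is divided into 2 shares of 105,000: Jovan and Xiulan each take 105,000.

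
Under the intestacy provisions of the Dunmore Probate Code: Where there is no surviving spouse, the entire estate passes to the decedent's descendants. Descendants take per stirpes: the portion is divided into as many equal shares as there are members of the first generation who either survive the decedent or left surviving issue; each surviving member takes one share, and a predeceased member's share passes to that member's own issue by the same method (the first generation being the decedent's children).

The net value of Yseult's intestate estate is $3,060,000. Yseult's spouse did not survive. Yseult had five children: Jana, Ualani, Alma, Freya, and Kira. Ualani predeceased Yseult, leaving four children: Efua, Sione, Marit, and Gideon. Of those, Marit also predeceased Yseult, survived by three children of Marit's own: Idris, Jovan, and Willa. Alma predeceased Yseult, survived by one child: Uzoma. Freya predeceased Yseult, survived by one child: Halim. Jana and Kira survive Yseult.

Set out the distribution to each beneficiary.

The entire $3,060,000 passes to the descendants.
That amount ($3,060,000) is divided into 5 shares of $612,000: Jana and Kira each take $612,000; Ualani's $612,000 share passes to Ualani's issue; Alma's $612,000 share passes to Alma's issue; Freya's $612,000 share passes to Freya's issue.
Ualani's share ($612,000) is divided into 4 shares of $153,000: Efua, Sione, and Gideon each take $153,000; Marit's $153,000 share passes to Marit's issue.
Marit's share ($153,000) is divided into 3 shares of $51,000: Idris, Jovan, and Willa each take $51,000.
Alma's share ($612,000) passes entirely to Uzoma.
Freya's share ($612,000) passes entirely to Halim.

Jana: $612,000; Efua: $153,000; Sione: $153,000; Idris: $51,000; Jovan: $51,000; Willa: $51,000; Gideon: $153,000; Uzoma: $612,000; Halim: $612,000; Kira: $612,000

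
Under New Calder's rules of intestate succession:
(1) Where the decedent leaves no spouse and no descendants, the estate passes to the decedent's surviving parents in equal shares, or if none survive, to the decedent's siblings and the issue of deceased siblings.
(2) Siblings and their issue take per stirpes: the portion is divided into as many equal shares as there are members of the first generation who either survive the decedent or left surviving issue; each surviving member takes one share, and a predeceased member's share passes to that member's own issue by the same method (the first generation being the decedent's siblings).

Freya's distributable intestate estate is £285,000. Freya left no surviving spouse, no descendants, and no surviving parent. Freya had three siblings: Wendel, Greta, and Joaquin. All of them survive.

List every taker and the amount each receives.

Wendel: £95,000; Greta: £95,000; Joaquin: £95,000

The entire £285,000 passes to the siblings and their issue.
That amount (£285,000) is divided into 3 shares of £95,000: Wendel, Greta, and Joaquin each take £95,000.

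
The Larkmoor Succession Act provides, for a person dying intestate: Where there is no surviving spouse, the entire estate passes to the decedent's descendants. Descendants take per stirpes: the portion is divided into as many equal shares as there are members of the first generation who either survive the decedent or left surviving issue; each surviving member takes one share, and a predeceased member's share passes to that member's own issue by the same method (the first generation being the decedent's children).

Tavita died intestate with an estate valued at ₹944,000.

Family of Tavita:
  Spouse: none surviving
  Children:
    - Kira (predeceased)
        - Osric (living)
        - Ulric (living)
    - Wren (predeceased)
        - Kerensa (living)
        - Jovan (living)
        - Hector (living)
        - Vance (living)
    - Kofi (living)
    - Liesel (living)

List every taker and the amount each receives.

Osric: ₹118,000; Ulric: ₹118,000; Kerensa: ₹59,000; Jovan: ₹59,000; Hector: ₹59,000; Vance: ₹59,000; Kofi: ₹236,000; Liesel: ₹236,000

The entire ₹944,000 passes to the descendants.
That amount (₹944,000) is divided into 4 shares of ₹236,000: Kofi and Liesel each take ₹236,000; Kira's ₹236,000 share passes to Kira's issue; Wren's ₹236,000 share passes to Wren's issue.
Kira's share (₹236,000) is divided into 2 shares of ₹118,000: Osric and Ulric each take ₹118,000.
Wren's share (₹236,000) is divided into 4 shares of ₹59,000: Kerensa, Jovan, Hector, and Vance each take ₹59,000.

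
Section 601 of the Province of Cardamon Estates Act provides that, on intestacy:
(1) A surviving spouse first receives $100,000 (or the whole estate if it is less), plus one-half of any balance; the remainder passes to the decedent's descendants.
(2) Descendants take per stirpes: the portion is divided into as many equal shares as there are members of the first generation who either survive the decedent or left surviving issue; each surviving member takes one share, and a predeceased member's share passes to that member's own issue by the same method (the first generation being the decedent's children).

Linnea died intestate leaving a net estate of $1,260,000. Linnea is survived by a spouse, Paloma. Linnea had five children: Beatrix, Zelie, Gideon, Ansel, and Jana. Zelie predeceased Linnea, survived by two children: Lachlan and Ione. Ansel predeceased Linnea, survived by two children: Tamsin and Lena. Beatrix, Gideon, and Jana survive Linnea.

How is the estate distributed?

Paloma: $680,000; Beatrix: $116,000; Lachlan: $58,000; Ione: $58,000; Gideon: $116,000; Tamsin: $58,000; Lena: $58,000; Jana: $116,000

Paloma first takes $100,000, leaving a balance of $1,160,000. Paloma then takes one-half of the balance ($580,000), for a total of $680,000. The remaining $580,000 passes to the descendants.
The descendants' portion ($580,000) is divided into 5 shares of $116,000: Beatrix, Gideon, and Jana each take $116,000; Zelie's $116,000 share passes to Zelie's issue; Ansel's $116,000 share passes to Ansel's issue.
Zelie's share ($116,000) is divided into 2 shares of $58,000: Lachlan and Ione each take $58,000.
Ansel's share ($116,000) is divided into 2 shares of $58,000: Tamsin and Lena each take $58,000.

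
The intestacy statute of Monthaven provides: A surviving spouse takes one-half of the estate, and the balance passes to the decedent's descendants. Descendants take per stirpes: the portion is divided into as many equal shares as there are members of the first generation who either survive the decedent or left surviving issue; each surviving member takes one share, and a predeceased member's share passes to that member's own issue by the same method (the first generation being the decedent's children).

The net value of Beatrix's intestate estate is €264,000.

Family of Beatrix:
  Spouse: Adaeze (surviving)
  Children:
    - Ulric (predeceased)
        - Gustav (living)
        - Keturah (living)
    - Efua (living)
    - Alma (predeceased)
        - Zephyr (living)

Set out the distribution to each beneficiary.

Adaeze takes one-half of €264,000 = €132,000. The remaining €132,000 passes to the descendants.
The descendants' portion (€132,000) is divided into 3 shares of €44,000: Efua takes €44,000; Ulric's €44,000 share passes to Ulric's issue; Alma's €44,000 share passes to Alma's issue.
Ulric's share (€44,000) is divided into 2 shares of €22,000: Gustav and Keturah each take €22,000.
Alma's share (€44,000) passes entirely to Zephyr.

Adaeze: €132,000; Gustav: €22,000; Keturah: €22,000; Efua: €44,000; Zephyr: €44,000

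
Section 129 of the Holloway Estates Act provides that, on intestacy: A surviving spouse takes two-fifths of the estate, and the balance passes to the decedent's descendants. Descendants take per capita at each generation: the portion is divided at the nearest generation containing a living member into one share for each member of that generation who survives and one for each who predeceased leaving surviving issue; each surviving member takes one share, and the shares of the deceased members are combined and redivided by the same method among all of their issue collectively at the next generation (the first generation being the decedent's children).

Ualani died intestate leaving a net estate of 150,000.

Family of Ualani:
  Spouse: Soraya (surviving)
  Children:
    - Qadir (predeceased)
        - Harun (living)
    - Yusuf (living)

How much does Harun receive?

Soraya takes two-fifths of 150,000 = 60,000. The remaining 90,000 passes to the descendants.
The descendants' portion (90,000) is divided at the children's generation into 2 shares of 45,000. Yusuf takes 45,000. The remaining share for the deceased Qadir (45,000) is carried to the next generation.
That pool (45,000) passes entirely to Harun, the sole taker at the grandchildren's generation.

Harun receives 45,000.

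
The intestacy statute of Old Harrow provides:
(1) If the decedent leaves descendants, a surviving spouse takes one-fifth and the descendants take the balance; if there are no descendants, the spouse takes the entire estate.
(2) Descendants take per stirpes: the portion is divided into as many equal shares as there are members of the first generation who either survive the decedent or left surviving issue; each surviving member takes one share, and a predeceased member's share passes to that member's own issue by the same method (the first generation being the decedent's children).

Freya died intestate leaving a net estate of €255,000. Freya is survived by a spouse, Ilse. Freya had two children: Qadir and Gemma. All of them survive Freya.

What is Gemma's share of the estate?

Gemma receives €102,000.

Ilse takes one-fifth of €255,000 = €51,000. The remaining €204,000 passes to the descendants.
The descendants' portion (€204,000) is divided into 2 shares of €102,000: Qadir and Gemma each take €102,000.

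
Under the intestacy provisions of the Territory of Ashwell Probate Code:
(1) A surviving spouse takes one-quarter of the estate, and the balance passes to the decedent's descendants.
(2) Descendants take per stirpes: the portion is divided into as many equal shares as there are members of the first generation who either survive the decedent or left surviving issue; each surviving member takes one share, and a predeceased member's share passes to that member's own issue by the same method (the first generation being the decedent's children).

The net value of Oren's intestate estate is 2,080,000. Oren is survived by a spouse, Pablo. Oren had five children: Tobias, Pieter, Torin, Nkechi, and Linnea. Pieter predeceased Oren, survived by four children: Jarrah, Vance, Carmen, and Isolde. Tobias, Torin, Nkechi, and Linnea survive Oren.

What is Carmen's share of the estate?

Carmen receives 78,000.

Pablo takes one-quarter of 2,080,000 = 520,000. The remaining 1,560,000 passes to the descendants.
The descendants' portion (1,560,000) is divided into 5 shares of 312,000: Tobias, Torin, Nkechi, and Linnea each take 312,000; Pieter's 312,000 share passes to Pieter's issue.
Pieter's share (312,000) is divided into 4 shares of 78,000: Jarrah, Vance, Carmen, and Isolde each take 78,000.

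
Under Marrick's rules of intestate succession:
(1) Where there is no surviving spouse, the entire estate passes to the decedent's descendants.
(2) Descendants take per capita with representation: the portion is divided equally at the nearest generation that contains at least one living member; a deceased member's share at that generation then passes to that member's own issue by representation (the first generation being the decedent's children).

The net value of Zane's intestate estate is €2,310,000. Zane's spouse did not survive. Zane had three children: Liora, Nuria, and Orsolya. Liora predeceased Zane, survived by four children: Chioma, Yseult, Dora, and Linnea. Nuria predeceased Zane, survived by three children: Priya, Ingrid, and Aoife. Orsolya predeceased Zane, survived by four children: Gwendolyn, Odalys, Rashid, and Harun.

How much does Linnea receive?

The entire €2,310,000 passes to the descendants.
No child survives, so the initial division is made at the grandchildren's generation.
That amount (€2,310,000) is divided into 11 shares of €210,000: Chioma, Yseult, Dora, Linnea, Priya, Ingrid, Aoife, Gwendolyn, Odalys, Rashid, and Harun each take €210,000.

Linnea receives €210,000.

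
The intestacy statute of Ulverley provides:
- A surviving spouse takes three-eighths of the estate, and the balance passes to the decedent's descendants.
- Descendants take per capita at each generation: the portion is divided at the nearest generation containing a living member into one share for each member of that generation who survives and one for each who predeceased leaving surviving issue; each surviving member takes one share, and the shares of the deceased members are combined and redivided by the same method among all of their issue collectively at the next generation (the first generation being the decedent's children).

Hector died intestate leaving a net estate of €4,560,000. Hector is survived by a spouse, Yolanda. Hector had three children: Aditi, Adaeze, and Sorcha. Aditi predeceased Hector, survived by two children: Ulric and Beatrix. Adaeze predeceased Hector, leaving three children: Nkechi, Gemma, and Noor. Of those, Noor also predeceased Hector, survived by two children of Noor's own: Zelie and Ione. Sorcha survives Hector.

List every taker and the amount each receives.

Yolanda takes three-eighths of €4,560,000 = €1,710,000. The remaining €2,850,000 passes to the descendants.
The descendants' portion (€2,850,000) is divided at the children's generation into 3 shares of €950,000. Sorcha takes €950,000. The 2 shares of the deceased (Aditi and Adaeze) are combined into a pool of €1,900,000.
That pool (€1,900,000) is divided at the grandchildren's generation into 5 shares of €380,000. Ulric, Beatrix, Nkechi, and Gemma each take €380,000. The remaining share for the deceased Noor (€380,000) is carried to the next generation.
That pool (€380,000) is divided at the great-grandchildren's generation equally among Zelie and Ione: €190,000 each.

Yolanda: €1,710,000; Ulric: €380,000; Beatrix: €380,000; Nkechi: €380,000; Gemma: €380,000; Zelie: €190,000; Ione: €190,000; Sorcha: €950,000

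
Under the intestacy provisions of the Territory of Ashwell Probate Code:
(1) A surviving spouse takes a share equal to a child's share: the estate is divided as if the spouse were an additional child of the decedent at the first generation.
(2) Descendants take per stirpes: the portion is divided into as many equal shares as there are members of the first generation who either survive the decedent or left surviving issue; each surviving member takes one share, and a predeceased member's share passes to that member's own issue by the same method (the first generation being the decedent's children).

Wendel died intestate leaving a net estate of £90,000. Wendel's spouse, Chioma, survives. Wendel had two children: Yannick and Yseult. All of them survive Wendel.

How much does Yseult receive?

Yseult receives £30,000.

The spouse counts as an additional share at the children's level, so there are 3 primary shares of £30,000. Chioma takes one such share (£30,000).
The children's combined portion (£60,000) is divided into 2 shares of £30,000: Yannick and Yseult each take £30,000.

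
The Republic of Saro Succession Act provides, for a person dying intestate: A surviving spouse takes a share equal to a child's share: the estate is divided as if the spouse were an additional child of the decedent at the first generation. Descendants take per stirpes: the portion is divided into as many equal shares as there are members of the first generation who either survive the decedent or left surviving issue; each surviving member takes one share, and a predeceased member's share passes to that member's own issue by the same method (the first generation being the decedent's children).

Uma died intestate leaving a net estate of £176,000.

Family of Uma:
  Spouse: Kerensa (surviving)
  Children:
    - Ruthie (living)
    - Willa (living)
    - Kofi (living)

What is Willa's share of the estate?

The spouse counts as an additional share at the children's level, so there are 4 primary shares of £44,000. Kerensa takes one such share (£44,000).
The children's combined portion (£132,000) is divided into 3 shares of £44,000: Ruthie, Willa, and Kofi each take £44,000.

Willa receives £44,000.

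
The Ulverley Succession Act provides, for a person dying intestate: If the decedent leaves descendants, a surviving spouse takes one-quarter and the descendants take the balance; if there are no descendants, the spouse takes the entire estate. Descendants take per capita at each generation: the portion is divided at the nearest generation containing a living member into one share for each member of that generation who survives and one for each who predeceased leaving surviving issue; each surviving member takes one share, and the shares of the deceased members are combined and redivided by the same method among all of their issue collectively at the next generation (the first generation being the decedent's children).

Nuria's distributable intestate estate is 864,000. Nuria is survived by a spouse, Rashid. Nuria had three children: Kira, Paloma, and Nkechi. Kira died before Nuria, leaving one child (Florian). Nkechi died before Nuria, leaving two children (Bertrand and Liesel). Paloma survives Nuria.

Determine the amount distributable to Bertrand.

Rashid takes one-quarter of 864,000 = 216,000. The remaining 648,000 passes to the descendants.
The descendants' portion (648,000) is divided at the children's generation into 3 shares of 216,000. Paloma takes 216,000. The 2 shares of the deceased (Kira and Nkechi) are combined into a pool of 432,000.
That pool (432,000) is divided at the grandchildren's generation equally among Florian, Bertrand, and Liesel: 144,000 each.

Bertrand receives 144,000.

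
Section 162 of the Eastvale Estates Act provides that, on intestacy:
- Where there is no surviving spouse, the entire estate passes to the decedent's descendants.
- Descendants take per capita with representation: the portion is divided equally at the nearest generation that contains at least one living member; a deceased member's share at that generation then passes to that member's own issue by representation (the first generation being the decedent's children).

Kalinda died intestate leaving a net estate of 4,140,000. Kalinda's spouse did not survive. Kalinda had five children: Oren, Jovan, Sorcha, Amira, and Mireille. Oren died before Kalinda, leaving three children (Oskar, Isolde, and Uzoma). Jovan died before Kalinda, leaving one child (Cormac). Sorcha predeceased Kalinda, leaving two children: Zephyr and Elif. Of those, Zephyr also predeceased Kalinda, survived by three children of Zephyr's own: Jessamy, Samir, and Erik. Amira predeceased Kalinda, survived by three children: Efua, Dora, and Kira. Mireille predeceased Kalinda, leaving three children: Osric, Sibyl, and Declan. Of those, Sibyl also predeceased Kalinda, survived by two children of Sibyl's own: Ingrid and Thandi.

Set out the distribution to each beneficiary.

Oskar: 345,000; Isolde: 345,000; Uzoma: 345,000; Cormac: 345,000; Jessamy: 115,000; Samir: 115,000; Erik: 115,000; Elif: 345,000; Efua: 345,000; Dora: 345,000; Kira: 345,000; Osric: 345,000; Ingrid: 172,500; Thandi: 172,500; Declan: 345,000

The entire 4,140,000 passes to the descendants.
No child survives, so the initial division is made at the grandchildren's generation.
That amount (4,140,000) is divided into 12 shares of 345,000: Oskar, Isolde, Uzoma, Cormac, Elif, Efua, Dora, Kira, Osric, and Declan each take 345,000; Zephyr's 345,000 share passes to Zephyr's issue; Sibyl's 345,000 share passes to Sibyl's issue.
Zephyr's share (345,000) is divided into 3 shares of 115,000: Jessamy, Samir, and Erik each take 115,000.
Sibyl's share (345,000) is divided into 2 shares of 172,500: Ingrid and Thandi each take 172,500.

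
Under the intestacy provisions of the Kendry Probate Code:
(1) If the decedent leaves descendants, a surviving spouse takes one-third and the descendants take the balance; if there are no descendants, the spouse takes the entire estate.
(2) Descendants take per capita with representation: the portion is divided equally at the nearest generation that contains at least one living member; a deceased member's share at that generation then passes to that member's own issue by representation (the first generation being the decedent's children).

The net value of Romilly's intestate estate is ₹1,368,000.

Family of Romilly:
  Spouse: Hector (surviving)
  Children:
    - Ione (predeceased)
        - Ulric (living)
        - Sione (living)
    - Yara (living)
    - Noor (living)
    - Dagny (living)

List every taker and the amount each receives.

Hector: ₹456,000; Ulric: ₹114,000; Sione: ₹114,000; Yara: ₹228,000; Noor: ₹228,000; Dagny: ₹228,000

Hector takes one-third of ₹1,368,000 = ₹456,000. The remaining ₹912,000 passes to the descendants.
The descendants' portion (₹912,000) is divided into 4 shares of ₹228,000: Yara, Noor, and Dagny each take ₹228,000; Ione's ₹228,000 share passes to Ione's issue.
Ione's share (₹228,000) is divided into 2 shares of ₹114,000: Ulric and Sione each take ₹114,000.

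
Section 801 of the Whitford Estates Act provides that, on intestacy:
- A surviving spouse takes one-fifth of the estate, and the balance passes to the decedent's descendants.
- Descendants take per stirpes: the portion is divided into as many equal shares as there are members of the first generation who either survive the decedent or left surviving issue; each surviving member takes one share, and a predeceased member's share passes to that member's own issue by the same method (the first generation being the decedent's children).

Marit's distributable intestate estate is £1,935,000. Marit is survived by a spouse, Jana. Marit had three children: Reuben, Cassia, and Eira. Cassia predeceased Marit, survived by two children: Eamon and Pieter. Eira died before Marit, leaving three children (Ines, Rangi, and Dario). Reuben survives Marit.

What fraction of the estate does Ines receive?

Ines receives 4/45 of the estate.

Jana takes one-fifth of £1,935,000 = £387,000. The remaining £1,548,000 passes to the descendants.
The descendants' portion (£1,548,000) is divided into 3 shares of £516,000: Reuben takes £516,000; Cassia's £516,000 share passes to Cassia's issue; Eira's £516,000 share passes to Eira's issue.
Cassia's share (£516,000) is divided into 2 shares of £258,000: Eamon and Pieter each take £258,000.
Eira's share (£516,000) is divided into 3 shares of £172,000: Ines, Rangi, and Dario each take £172,000.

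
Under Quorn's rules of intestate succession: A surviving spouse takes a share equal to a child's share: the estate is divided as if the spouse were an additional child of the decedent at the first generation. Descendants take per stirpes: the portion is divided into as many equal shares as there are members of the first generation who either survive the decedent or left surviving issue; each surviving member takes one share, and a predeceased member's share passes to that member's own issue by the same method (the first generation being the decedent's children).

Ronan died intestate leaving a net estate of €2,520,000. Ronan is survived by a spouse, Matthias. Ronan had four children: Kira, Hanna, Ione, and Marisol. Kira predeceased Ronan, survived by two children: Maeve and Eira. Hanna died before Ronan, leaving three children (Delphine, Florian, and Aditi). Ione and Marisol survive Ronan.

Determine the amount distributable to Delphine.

Delphine receives €168,000.

The spouse counts as an additional share at the children's level, so there are 5 primary shares of €504,000. Matthias takes one such share (€504,000).
The children's combined portion (€2,016,000) is divided into 4 shares of €504,000: Ione and Marisol each take €504,000; Kira's €504,000 share passes to Kira's issue; Hanna's €504,000 share passes to Hanna's issue.
Kira's share (€504,000) is divided into 2 shares of €252,000: Maeve and Eira each take €252,000.
Hanna's share (€504,000) is divided into 3 shares of €168,000: Delphine, Florian, and Aditi each take €168,000.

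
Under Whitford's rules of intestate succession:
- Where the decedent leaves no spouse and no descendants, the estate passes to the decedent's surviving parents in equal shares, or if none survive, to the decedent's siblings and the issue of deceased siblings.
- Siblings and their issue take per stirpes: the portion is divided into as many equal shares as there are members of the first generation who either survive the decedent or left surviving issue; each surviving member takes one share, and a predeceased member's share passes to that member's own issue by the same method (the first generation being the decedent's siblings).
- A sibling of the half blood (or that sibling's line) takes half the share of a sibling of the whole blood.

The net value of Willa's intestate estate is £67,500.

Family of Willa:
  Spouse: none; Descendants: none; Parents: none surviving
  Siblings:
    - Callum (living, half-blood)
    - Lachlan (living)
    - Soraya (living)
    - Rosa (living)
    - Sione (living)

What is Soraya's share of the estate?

Soraya receives £15,000.

The entire £67,500 passes to the siblings and their issue.
Counting each half-blood sibling's line as half a unit, there are 9/2 units in £67,500, so one unit is £15,000. Whole-blood lines (Lachlan, Soraya, Rosa, and Sione) take £15,000 each; half-blood lines (Callum) take £7,500 each.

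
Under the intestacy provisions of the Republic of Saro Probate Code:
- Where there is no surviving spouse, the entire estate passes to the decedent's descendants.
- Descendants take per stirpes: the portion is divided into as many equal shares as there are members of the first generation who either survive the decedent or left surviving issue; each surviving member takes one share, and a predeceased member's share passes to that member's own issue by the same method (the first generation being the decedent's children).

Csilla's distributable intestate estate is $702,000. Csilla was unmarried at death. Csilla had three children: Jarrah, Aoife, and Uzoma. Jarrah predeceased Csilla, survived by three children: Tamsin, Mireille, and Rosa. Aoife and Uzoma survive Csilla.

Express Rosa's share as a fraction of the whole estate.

The entire $702,000 passes to the descendants.
That amount ($702,000) is divided into 3 shares of $234,000: Aoife and Uzoma each take $234,000; Jarrah's $234,000 share passes to Jarrah's issue.
Jarrah's share ($234,000) is divided into 3 shares of $78,000: Tamsin, Mireille, and Rosa each take $78,000.

Rosa receives 1/9 of the estate.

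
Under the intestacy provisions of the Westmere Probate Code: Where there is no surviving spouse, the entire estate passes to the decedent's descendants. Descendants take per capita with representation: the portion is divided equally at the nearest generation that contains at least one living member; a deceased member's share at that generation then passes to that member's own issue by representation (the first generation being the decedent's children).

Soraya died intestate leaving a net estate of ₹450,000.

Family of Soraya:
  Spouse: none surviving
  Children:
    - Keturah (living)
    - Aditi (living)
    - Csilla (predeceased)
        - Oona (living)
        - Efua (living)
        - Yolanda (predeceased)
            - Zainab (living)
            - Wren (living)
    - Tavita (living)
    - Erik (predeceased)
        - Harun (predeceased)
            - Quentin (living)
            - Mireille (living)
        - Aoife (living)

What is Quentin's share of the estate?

Quentin receives ₹22,500.

The entire ₹450,000 passes to the descendants.
That amount (₹450,000) is divided into 5 shares of ₹90,000: Keturah, Aditi, and Tavita each take ₹90,000; Csilla's ₹90,000 share passes to Csilla's issue; Erik's ₹90,000 share passes to Erik's issue.
Csilla's share (₹90,000) is divided into 3 shares of ₹30,000: Oona and Efua each take ₹30,000; Yolanda's ₹30,000 share passes to Yolanda's issue.
Yolanda's share (₹30,000) is divided into 2 shares of ₹15,000: Zainab and Wren each take ₹15,000.
Erik's share (₹90,000) is divided into 2 shares of ₹45,000: Aoife takes ₹45,000; Harun's ₹45,000 share passes to Harun's issue.
Harun's share (₹45,000) is divided into 2 shares of ₹22,500: Quentin and Mireille each take ₹22,500.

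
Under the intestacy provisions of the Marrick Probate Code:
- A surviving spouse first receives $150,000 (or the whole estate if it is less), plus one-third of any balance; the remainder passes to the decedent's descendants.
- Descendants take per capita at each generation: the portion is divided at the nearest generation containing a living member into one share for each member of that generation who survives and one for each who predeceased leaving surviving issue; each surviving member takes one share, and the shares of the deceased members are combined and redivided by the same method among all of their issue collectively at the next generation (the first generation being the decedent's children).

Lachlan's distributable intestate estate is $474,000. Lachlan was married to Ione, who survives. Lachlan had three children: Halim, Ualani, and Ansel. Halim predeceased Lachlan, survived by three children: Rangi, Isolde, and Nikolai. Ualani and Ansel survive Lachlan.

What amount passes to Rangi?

Ione first takes $150,000, leaving a balance of $324,000. Ione then takes one-third of the balance ($108,000), for a total of $258,000. The remaining $216,000 passes to the descendants.
The descendants' portion ($216,000) is divided at the children's generation into 3 shares of $72,000. Ualani and Ansel each take $72,000. The remaining share for the deceased Halim ($72,000) is carried to the next generation.
That pool ($72,000) is divided at the grandchildren's generation equally among Rangi, Isolde, and Nikolai: $24,000 each.

Rangi receives $24,000.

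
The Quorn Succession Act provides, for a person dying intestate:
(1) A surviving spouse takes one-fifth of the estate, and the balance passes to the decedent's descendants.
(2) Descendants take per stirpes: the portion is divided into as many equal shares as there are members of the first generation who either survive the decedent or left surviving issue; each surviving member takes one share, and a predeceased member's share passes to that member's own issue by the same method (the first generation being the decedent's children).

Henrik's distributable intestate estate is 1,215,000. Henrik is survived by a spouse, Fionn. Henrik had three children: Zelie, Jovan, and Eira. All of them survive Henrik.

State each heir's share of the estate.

Fionn takes one-fifth of 1,215,000 = 243,000. The remaining 972,000 passes to the descendants.
The descendants' portion (972,000) is divided into 3 shares of 324,000: Zelie, Jovan, and Eira each take 324,000.

Fionn: 243,000; Zelie: 324,000; Jovan: 324,000; Eira: 324,000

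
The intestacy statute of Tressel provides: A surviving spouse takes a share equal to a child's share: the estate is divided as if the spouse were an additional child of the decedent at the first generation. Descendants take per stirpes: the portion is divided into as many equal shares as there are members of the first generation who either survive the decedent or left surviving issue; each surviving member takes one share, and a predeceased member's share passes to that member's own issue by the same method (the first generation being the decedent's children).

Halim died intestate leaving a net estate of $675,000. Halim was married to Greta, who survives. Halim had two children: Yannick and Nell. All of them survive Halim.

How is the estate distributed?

The spouse counts as an additional share at the children's level, so there are 3 primary shares of $225,000. Greta takes one such share ($225,000).
The children's combined portion ($450,000) is divided into 2 shares of $225,000: Yannick and Nell each take $225,000.

Greta: $225,000; Yannick: $225,000; Nell: $225,000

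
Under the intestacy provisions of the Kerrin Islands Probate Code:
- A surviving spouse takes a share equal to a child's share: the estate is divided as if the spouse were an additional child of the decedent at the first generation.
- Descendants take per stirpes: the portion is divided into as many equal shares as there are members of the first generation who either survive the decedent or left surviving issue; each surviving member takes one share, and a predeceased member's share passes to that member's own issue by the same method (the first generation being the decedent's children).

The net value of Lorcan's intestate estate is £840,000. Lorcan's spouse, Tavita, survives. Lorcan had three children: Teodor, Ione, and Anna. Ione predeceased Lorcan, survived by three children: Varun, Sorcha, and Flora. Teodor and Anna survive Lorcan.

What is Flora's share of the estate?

Flora receives £70,000.

The spouse counts as an additional share at the children's level, so there are 4 primary shares of £210,000. Tavita takes one such share (£210,000).
The children's combined portion (£630,000) is divided into 3 shares of £210,000: Teodor and Anna each take £210,000; Ione's £210,000 share passes to Ione's issue.
Ione's share (£210,000) is divided into 3 shares of £70,000: Varun, Sorcha, and Flora each take £70,000.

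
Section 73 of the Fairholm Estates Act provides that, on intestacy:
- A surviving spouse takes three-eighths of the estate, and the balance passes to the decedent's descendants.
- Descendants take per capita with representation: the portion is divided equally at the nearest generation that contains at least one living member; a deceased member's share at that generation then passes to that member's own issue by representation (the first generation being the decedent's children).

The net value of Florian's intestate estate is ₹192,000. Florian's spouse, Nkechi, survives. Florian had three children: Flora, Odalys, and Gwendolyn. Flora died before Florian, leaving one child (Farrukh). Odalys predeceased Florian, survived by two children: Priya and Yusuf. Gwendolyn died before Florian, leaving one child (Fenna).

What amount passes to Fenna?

Fenna receives ₹30,000.

Nkechi takes three-eighths of ₹192,000 = ₹72,000. The remaining ₹120,000 passes to the descendants.
No child survives, so the initial division is made at the grandchildren's generation.
The descendants' portion (₹120,000) is divided into 4 shares of ₹30,000: Farrukh, Priya, Yusuf, and Fenna each take ₹30,000.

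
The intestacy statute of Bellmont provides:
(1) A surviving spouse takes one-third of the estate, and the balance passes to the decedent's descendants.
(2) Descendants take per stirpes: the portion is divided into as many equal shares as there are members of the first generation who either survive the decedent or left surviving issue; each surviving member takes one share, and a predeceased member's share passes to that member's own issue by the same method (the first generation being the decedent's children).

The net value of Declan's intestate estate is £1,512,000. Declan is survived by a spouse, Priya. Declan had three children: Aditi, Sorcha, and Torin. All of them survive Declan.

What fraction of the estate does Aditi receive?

Aditi receives 2/9 of the estate.

Priya takes one-third of £1,512,000 = £504,000. The remaining £1,008,000 passes to the descendants.
The descendants' portion (£1,008,000) is divided into 3 shares of £336,000: Aditi, Sorcha, and Torin each take £336,000.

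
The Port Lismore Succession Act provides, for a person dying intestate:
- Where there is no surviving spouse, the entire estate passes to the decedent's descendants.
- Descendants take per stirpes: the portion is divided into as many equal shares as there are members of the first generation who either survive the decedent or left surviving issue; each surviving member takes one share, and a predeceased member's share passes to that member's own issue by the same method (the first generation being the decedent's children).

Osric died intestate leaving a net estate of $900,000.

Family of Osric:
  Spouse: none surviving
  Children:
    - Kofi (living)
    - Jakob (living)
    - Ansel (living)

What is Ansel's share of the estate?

The entire $900,000 passes to the descendants.
That amount ($900,000) is divided into 3 shares of $300,000: Kofi, Jakob, and Ansel each take $300,000.

Ansel receives $300,000.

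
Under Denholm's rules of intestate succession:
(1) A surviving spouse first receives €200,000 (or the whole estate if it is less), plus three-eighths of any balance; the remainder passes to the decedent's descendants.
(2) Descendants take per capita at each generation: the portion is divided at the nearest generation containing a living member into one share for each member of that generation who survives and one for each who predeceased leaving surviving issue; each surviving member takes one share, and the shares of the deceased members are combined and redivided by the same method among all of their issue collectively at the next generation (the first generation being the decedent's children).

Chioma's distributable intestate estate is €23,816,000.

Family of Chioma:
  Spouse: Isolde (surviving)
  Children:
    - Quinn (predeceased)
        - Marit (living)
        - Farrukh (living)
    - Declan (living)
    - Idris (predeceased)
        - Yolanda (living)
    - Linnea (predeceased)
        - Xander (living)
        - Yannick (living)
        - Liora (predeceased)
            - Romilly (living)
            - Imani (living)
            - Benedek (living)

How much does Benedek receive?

Isolde first takes €200,000, leaving a balance of €23,616,000. Isolde then takes three-eighths of the balance (€8,856,000), for a total of €9,056,000. The remaining €14,760,000 passes to the descendants.
The descendants' portion (€14,760,000) is divided at the children's generation into 4 shares of €3,690,000. Declan takes €3,690,000. The 3 shares of the deceased (Quinn, Idris, and Linnea) are combined into a pool of €11,070,000.
That pool (€11,070,000) is divided at the grandchildren's generation into 6 shares of €1,845,000. Marit, Farrukh, Yolanda, Xander, and Yannick each take €1,845,000. The remaining share for the deceased Liora (€1,845,000) is carried to the next generation.
That pool (€1,845,000) is divided at the great-grandchildren's generation equally among Romilly, Imani, and Benedek: €615,000 each.

Benedek receives €615,000.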